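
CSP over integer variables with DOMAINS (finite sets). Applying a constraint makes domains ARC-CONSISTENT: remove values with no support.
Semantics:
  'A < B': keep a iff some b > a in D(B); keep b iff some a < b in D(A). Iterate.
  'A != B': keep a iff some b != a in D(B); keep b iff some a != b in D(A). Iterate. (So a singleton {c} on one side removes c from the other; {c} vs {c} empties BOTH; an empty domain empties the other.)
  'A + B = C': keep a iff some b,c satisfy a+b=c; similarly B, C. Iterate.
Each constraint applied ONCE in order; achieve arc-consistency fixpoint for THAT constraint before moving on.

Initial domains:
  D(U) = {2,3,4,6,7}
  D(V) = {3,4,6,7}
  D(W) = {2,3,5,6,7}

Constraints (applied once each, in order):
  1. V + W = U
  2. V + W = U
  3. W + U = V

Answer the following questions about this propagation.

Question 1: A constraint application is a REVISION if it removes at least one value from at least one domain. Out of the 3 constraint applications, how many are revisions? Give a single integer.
Answer: 2

Derivation:
Constraint 1 (V + W = U) on D(V)={3,4,6,7} D(W)={2,3,5,6,7} D(U)={2,3,4,6,7}: V {3,4,6,7}->{3,4}; W {2,3,5,6,7}->{2,3}; U {2,3,4,6,7}->{6,7} => REVISION
Constraint 2 (V + W = U) on D(V)={3,4} D(W)={2,3} D(U)={6,7}: no change => not a revision
Constraint 3 (W + U = V) on D(W)={2,3} D(U)={6,7} D(V)={3,4}: W {2,3}->{}; U {6,7}->{}; V {3,4}->{} => REVISION
Total revisions = 2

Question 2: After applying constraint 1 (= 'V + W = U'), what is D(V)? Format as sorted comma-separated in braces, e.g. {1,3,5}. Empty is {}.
Constraint 1 (V + W = U) on D(V)={3,4,6,7} D(W)={2,3,5,6,7} D(U)={2,3,4,6,7}: V {3,4,6,7}->{3,4}; W {2,3,5,6,7}->{2,3}; U {2,3,4,6,7}->{6,7}
So after constraint 1: D(V) = {3,4}

Answer: {3,4}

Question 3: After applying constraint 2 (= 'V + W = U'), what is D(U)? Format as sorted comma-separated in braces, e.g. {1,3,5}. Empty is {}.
Constraint 1 (V + W = U) on D(V)={3,4,6,7} D(W)={2,3,5,6,7} D(U)={2,3,4,6,7}: V {3,4,6,7}->{3,4}; W {2,3,5,6,7}->{2,3}; U {2,3,4,6,7}->{6,7}
Constraint 2 (V + W = U) on D(V)={3,4} D(W)={2,3} D(U)={6,7}: no change
So after constraint 2: D(U) = {6,7}

Answer: {6,7}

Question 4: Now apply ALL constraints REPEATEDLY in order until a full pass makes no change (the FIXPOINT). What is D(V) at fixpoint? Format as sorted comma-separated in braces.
pass 0 (initial): D(V)={3,4,6,7}
pass 1: U {2,3,4,6,7}->{}; V {3,4,6,7}->{}; W {2,3,5,6,7}->{}
pass 2: no change
Fixpoint after 2 passes: D(V) = {}

Answer: {}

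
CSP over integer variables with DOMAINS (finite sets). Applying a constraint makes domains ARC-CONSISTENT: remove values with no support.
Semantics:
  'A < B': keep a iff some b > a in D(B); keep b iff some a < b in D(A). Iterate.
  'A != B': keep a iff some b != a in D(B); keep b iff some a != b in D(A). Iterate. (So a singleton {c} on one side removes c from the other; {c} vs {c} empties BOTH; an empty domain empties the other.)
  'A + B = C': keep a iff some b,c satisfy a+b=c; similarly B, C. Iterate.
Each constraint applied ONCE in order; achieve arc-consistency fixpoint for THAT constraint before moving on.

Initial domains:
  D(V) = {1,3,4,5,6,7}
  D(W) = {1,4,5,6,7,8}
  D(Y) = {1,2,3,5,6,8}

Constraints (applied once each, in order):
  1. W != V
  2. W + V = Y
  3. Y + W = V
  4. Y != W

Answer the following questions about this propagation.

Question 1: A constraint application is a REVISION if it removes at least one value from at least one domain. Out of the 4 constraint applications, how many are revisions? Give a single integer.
Constraint 1 (W != V) on D(W)={1,4,5,6,7,8} D(V)={1,3,4,5,6,7}: no change => not a revision
Constraint 2 (W + V = Y) on D(W)={1,4,5,6,7,8} D(V)={1,3,4,5,6,7} D(Y)={1,2,3,5,6,8}: W {1,4,5,6,7,8}->{1,4,5,7}; V {1,3,4,5,6,7}->{1,3,4,5,7}; Y {1,2,3,5,6,8}->{2,5,6,8} => REVISION
Constraint 3 (Y + W = V) on D(Y)={2,5,6,8} D(W)={1,4,5,7} D(V)={1,3,4,5,7}: Y {2,5,6,8}->{2,6}; W {1,4,5,7}->{1,5}; V {1,3,4,5,7}->{3,7} => REVISION
Constraint 4 (Y != W) on D(Y)={2,6} D(W)={1,5}: no change => not a revision
Total revisions = 2

Answer: 2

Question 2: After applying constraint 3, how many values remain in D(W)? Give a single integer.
Constraint 1 (W != V) on D(W)={1,4,5,6,7,8} D(V)={1,3,4,5,6,7}: no change
Constraint 2 (W + V = Y) on D(W)={1,4,5,6,7,8} D(V)={1,3,4,5,6,7} D(Y)={1,2,3,5,6,8}: W {1,4,5,6,7,8}->{1,4,5,7}; V {1,3,4,5,6,7}->{1,3,4,5,7}; Y {1,2,3,5,6,8}->{2,5,6,8}
Constraint 3 (Y + W = V) on D(Y)={2,5,6,8} D(W)={1,4,5,7} D(V)={1,3,4,5,7}: Y {2,5,6,8}->{2,6}; W {1,4,5,7}->{1,5}; V {1,3,4,5,7}->{3,7}
So after constraint 3: D(W)={1,5}, size = 2

Answer: 2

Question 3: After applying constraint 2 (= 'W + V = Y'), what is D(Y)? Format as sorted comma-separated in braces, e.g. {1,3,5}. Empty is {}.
Answer: {2,5,6,8}

Derivation:
Constraint 1 (W != V) on D(W)={1,4,5,6,7,8} D(V)={1,3,4,5,6,7}: no change
Constraint 2 (W + V = Y) on D(W)={1,4,5,6,7,8} D(V)={1,3,4,5,6,7} D(Y)={1,2,3,5,6,8}: W {1,4,5,6,7,8}->{1,4,5,7}; V {1,3,4,5,6,7}->{1,3,4,5,7}; Y {1,2,3,5,6,8}->{2,5,6,8}
So after constraint 2: D(Y) = {2,5,6,8}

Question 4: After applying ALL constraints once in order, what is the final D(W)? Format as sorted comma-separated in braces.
Answer: {1,5}

Derivation:
Constraint 1 (W != V) on D(W)={1,4,5,6,7,8} D(V)={1,3,4,5,6,7}: no change
Constraint 2 (W + V = Y) on D(W)={1,4,5,6,7,8} D(V)={1,3,4,5,6,7} D(Y)={1,2,3,5,6,8}: W {1,4,5,6,7,8}->{1,4,5,7}; V {1,3,4,5,6,7}->{1,3,4,5,7}; Y {1,2,3,5,6,8}->{2,5,6,8}
Constraint 3 (Y + W = V) on D(Y)={2,5,6,8} D(W)={1,4,5,7} D(V)={1,3,4,5,7}: Y {2,5,6,8}->{2,6}; W {1,4,5,7}->{1,5}; V {1,3,4,5,7}->{3,7}
Constraint 4 (Y != W) on D(Y)={2,6} D(W)={1,5}: no change
So after all 4 constraints: D(W) = {1,5}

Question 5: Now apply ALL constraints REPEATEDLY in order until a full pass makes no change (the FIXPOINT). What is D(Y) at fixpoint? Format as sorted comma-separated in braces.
Answer: {}

Derivation:
pass 0 (initial): D(Y)={1,2,3,5,6,8}
pass 1: V {1,3,4,5,6,7}->{3,7}; W {1,4,5,6,7,8}->{1,5}; Y {1,2,3,5,6,8}->{2,6}
pass 2: V {3,7}->{}; W {1,5}->{}; Y {2,6}->{}
pass 3: no change
Fixpoint after 3 passes: D(Y) = {}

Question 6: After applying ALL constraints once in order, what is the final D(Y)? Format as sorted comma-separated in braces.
Constraint 1 (W != V) on D(W)={1,4,5,6,7,8} D(V)={1,3,4,5,6,7}: no change
Constraint 2 (W + V = Y) on D(W)={1,4,5,6,7,8} D(V)={1,3,4,5,6,7} D(Y)={1,2,3,5,6,8}: W {1,4,5,6,7,8}->{1,4,5,7}; V {1,3,4,5,6,7}->{1,3,4,5,7}; Y {1,2,3,5,6,8}->{2,5,6,8}
Constraint 3 (Y + W = V) on D(Y)={2,5,6,8} D(W)={1,4,5,7} D(V)={1,3,4,5,7}: Y {2,5,6,8}->{2,6}; W {1,4,5,7}->{1,5}; V {1,3,4,5,7}->{3,7}
Constraint 4 (Y != W) on D(Y)={2,6} D(W)={1,5}: no change
So after all 4 constraints: D(Y) = {2,6}

Answer: {2,6}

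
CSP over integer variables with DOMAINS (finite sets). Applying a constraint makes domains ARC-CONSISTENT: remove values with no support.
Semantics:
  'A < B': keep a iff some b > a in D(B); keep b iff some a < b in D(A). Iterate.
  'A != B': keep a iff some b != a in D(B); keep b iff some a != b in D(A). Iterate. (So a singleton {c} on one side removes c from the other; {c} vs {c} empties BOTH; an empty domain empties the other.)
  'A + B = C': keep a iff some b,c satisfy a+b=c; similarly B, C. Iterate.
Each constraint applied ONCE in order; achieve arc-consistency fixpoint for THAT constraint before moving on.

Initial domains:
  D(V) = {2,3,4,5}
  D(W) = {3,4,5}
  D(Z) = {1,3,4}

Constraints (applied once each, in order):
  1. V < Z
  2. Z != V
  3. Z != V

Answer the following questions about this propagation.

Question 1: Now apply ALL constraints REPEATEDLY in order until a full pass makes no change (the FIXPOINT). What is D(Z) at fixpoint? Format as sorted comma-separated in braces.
pass 0 (initial): D(Z)={1,3,4}
pass 1: V {2,3,4,5}->{2,3}; Z {1,3,4}->{3,4}
pass 2: no change
Fixpoint after 2 passes: D(Z) = {3,4}

Answer: {3,4}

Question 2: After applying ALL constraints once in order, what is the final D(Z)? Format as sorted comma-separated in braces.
Answer: {3,4}

Derivation:
Constraint 1 (V < Z) on D(V)={2,3,4,5} D(Z)={1,3,4}: V {2,3,4,5}->{2,3}; Z {1,3,4}->{3,4}
Constraint 2 (Z != V) on D(Z)={3,4} D(V)={2,3}: no change
Constraint 3 (Z != V) on D(Z)={3,4} D(V)={2,3}: no change
So after all 3 constraints: D(Z) = {3,4}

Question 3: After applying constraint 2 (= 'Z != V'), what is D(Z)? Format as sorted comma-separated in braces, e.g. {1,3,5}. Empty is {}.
Constraint 1 (V < Z) on D(V)={2,3,4,5} D(Z)={1,3,4}: V {2,3,4,5}->{2,3}; Z {1,3,4}->{3,4}
Constraint 2 (Z != V) on D(Z)={3,4} D(V)={2,3}: no change
So after constraint 2: D(Z) = {3,4}

Answer: {3,4}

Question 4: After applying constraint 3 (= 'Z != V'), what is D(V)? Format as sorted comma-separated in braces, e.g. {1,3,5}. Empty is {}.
Constraint 1 (V < Z) on D(V)={2,3,4,5} D(Z)={1,3,4}: V {2,3,4,5}->{2,3}; Z {1,3,4}->{3,4}
Constraint 2 (Z != V) on D(Z)={3,4} D(V)={2,3}: no change
Constraint 3 (Z != V) on D(Z)={3,4} D(V)={2,3}: no change
So after constraint 3: D(V) = {2,3}

Answer: {2,3}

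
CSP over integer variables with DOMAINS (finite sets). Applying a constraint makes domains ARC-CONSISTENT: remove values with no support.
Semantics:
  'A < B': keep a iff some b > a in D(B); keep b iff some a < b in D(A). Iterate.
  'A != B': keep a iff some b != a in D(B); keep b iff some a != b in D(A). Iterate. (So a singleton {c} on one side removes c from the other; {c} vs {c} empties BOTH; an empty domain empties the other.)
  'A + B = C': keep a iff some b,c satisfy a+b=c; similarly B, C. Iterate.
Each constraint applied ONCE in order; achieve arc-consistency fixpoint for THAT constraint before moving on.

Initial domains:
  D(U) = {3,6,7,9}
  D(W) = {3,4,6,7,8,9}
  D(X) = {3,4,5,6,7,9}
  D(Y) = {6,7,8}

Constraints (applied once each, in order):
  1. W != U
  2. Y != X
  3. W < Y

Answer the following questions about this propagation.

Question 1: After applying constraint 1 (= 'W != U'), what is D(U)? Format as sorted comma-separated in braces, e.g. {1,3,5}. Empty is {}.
Constraint 1 (W != U) on D(W)={3,4,6,7,8,9} D(U)={3,6,7,9}: no change
So after constraint 1: D(U) = {3,6,7,9}

Answer: {3,6,7,9}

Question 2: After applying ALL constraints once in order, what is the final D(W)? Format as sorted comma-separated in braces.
Constraint 1 (W != U) on D(W)={3,4,6,7,8,9} D(U)={3,6,7,9}: no change
Constraint 2 (Y != X) on D(Y)={6,7,8} D(X)={3,4,5,6,7,9}: no change
Constraint 3 (W < Y) on D(W)={3,4,6,7,8,9} D(Y)={6,7,8}: W {3,4,6,7,8,9}->{3,4,6,7}
So after all 3 constraints: D(W) = {3,4,6,7}

Answer: {3,4,6,7}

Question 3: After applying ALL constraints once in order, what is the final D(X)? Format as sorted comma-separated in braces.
Constraint 1 (W != U) on D(W)={3,4,6,7,8,9} D(U)={3,6,7,9}: no change
Constraint 2 (Y != X) on D(Y)={6,7,8} D(X)={3,4,5,6,7,9}: no change
Constraint 3 (W < Y) on D(W)={3,4,6,7,8,9} D(Y)={6,7,8}: W {3,4,6,7,8,9}->{3,4,6,7}
So after all 3 constraints: D(X) = {3,4,5,6,7,9}

Answer: {3,4,5,6,7,9}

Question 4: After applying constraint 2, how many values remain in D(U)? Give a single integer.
Answer: 4

Derivation:
Constraint 1 (W != U) on D(W)={3,4,6,7,8,9} D(U)={3,6,7,9}: no change
Constraint 2 (Y != X) on D(Y)={6,7,8} D(X)={3,4,5,6,7,9}: no change
So after constraint 2: D(U)={3,6,7,9}, size = 4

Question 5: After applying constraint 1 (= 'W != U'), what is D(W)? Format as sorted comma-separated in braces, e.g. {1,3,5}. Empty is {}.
Constraint 1 (W != U) on D(W)={3,4,6,7,8,9} D(U)={3,6,7,9}: no change
So after constraint 1: D(W) = {3,4,6,7,8,9}

Answer: {3,4,6,7,8,9}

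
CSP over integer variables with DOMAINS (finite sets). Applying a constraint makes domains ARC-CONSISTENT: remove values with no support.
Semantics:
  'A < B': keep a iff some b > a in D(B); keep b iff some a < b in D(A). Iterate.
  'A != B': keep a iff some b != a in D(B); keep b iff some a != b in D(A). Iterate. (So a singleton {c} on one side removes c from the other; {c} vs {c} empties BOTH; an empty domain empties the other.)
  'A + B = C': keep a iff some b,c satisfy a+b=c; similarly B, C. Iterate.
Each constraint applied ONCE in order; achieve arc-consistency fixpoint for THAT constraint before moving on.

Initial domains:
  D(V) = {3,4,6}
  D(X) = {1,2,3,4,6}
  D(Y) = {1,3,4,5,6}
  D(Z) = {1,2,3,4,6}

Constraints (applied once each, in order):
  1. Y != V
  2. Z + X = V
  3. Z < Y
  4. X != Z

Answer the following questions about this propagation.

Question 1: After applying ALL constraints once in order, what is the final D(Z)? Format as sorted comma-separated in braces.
Answer: {1,2,3,4}

Derivation:
Constraint 1 (Y != V) on D(Y)={1,3,4,5,6} D(V)={3,4,6}: no change
Constraint 2 (Z + X = V) on D(Z)={1,2,3,4,6} D(X)={1,2,3,4,6} D(V)={3,4,6}: Z {1,2,3,4,6}->{1,2,3,4}; X {1,2,3,4,6}->{1,2,3,4}
Constraint 3 (Z < Y) on D(Z)={1,2,3,4} D(Y)={1,3,4,5,6}: Y {1,3,4,5,6}->{3,4,5,6}
Constraint 4 (X != Z) on D(X)={1,2,3,4} D(Z)={1,2,3,4}: no change
So after all 4 constraints: D(Z) = {1,2,3,4}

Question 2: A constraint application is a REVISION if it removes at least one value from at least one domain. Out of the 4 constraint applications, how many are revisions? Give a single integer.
Answer: 2

Derivation:
Constraint 1 (Y != V) on D(Y)={1,3,4,5,6} D(V)={3,4,6}: no change => not a revision
Constraint 2 (Z + X = V) on D(Z)={1,2,3,4,6} D(X)={1,2,3,4,6} D(V)={3,4,6}: Z {1,2,3,4,6}->{1,2,3,4}; X {1,2,3,4,6}->{1,2,3,4} => REVISION
Constraint 3 (Z < Y) on D(Z)={1,2,3,4} D(Y)={1,3,4,5,6}: Y {1,3,4,5,6}->{3,4,5,6} => REVISION
Constraint 4 (X != Z) on D(X)={1,2,3,4} D(Z)={1,2,3,4}: no change => not a revision
Total revisions = 2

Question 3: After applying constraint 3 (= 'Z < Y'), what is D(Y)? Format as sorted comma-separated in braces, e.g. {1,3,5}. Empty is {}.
Constraint 1 (Y != V) on D(Y)={1,3,4,5,6} D(V)={3,4,6}: no change
Constraint 2 (Z + X = V) on D(Z)={1,2,3,4,6} D(X)={1,2,3,4,6} D(V)={3,4,6}: Z {1,2,3,4,6}->{1,2,3,4}; X {1,2,3,4,6}->{1,2,3,4}
Constraint 3 (Z < Y) on D(Z)={1,2,3,4} D(Y)={1,3,4,5,6}: Y {1,3,4,5,6}->{3,4,5,6}
So after constraint 3: D(Y) = {3,4,5,6}

Answer: {3,4,5,6}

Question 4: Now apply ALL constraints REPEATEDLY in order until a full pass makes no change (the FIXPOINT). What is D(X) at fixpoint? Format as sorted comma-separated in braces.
pass 0 (initial): D(X)={1,2,3,4,6}
pass 1: X {1,2,3,4,6}->{1,2,3,4}; Y {1,3,4,5,6}->{3,4,5,6}; Z {1,2,3,4,6}->{1,2,3,4}
pass 2: no change
Fixpoint after 2 passes: D(X) = {1,2,3,4}

Answer: {1,2,3,4}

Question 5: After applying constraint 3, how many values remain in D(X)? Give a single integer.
Answer: 4

Derivation:
Constraint 1 (Y != V) on D(Y)={1,3,4,5,6} D(V)={3,4,6}: no change
Constraint 2 (Z + X = V) on D(Z)={1,2,3,4,6} D(X)={1,2,3,4,6} D(V)={3,4,6}: Z {1,2,3,4,6}->{1,2,3,4}; X {1,2,3,4,6}->{1,2,3,4}
Constraint 3 (Z < Y) on D(Z)={1,2,3,4} D(Y)={1,3,4,5,6}: Y {1,3,4,5,6}->{3,4,5,6}
So after constraint 3: D(X)={1,2,3,4}, size = 4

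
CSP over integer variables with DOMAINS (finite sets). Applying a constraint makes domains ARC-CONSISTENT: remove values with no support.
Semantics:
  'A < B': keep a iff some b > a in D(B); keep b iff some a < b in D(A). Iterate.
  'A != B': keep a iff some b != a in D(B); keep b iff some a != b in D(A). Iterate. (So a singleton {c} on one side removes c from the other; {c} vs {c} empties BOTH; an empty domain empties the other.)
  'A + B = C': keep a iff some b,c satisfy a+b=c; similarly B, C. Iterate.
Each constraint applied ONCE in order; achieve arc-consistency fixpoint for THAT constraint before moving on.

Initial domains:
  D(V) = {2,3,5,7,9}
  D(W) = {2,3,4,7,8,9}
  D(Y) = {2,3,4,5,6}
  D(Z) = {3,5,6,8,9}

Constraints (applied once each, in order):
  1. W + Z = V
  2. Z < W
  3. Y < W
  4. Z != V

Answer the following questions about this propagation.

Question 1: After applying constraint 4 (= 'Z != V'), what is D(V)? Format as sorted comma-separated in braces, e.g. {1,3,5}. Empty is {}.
Constraint 1 (W + Z = V) on D(W)={2,3,4,7,8,9} D(Z)={3,5,6,8,9} D(V)={2,3,5,7,9}: W {2,3,4,7,8,9}->{2,3,4}; Z {3,5,6,8,9}->{3,5,6}; V {2,3,5,7,9}->{5,7,9}
Constraint 2 (Z < W) on D(Z)={3,5,6} D(W)={2,3,4}: Z {3,5,6}->{3}; W {2,3,4}->{4}
Constraint 3 (Y < W) on D(Y)={2,3,4,5,6} D(W)={4}: Y {2,3,4,5,6}->{2,3}
Constraint 4 (Z != V) on D(Z)={3} D(V)={5,7,9}: no change
So after constraint 4: D(V) = {5,7,9}

Answer: {5,7,9}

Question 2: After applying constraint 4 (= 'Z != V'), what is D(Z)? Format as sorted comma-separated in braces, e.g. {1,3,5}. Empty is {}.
Constraint 1 (W + Z = V) on D(W)={2,3,4,7,8,9} D(Z)={3,5,6,8,9} D(V)={2,3,5,7,9}: W {2,3,4,7,8,9}->{2,3,4}; Z {3,5,6,8,9}->{3,5,6}; V {2,3,5,7,9}->{5,7,9}
Constraint 2 (Z < W) on D(Z)={3,5,6} D(W)={2,3,4}: Z {3,5,6}->{3}; W {2,3,4}->{4}
Constraint 3 (Y < W) on D(Y)={2,3,4,5,6} D(W)={4}: Y {2,3,4,5,6}->{2,3}
Constraint 4 (Z != V) on D(Z)={3} D(V)={5,7,9}: no change
So after constraint 4: D(Z) = {3}

Answer: {3}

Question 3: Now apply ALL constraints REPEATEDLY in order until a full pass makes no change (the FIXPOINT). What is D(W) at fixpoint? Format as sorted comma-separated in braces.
Answer: {4}

Derivation:
pass 0 (initial): D(W)={2,3,4,7,8,9}
pass 1: V {2,3,5,7,9}->{5,7,9}; W {2,3,4,7,8,9}->{4}; Y {2,3,4,5,6}->{2,3}; Z {3,5,6,8,9}->{3}
pass 2: V {5,7,9}->{7}
pass 3: no change
Fixpoint after 3 passes: D(W) = {4}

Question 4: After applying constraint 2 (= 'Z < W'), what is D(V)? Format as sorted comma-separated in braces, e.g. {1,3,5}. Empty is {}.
Constraint 1 (W + Z = V) on D(W)={2,3,4,7,8,9} D(Z)={3,5,6,8,9} D(V)={2,3,5,7,9}: W {2,3,4,7,8,9}->{2,3,4}; Z {3,5,6,8,9}->{3,5,6}; V {2,3,5,7,9}->{5,7,9}
Constraint 2 (Z < W) on D(Z)={3,5,6} D(W)={2,3,4}: Z {3,5,6}->{3}; W {2,3,4}->{4}
So after constraint 2: D(V) = {5,7,9}

Answer: {5,7,9}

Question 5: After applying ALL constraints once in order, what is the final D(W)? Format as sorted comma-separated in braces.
Constraint 1 (W + Z = V) on D(W)={2,3,4,7,8,9} D(Z)={3,5,6,8,9} D(V)={2,3,5,7,9}: W {2,3,4,7,8,9}->{2,3,4}; Z {3,5,6,8,9}->{3,5,6}; V {2,3,5,7,9}->{5,7,9}
Constraint 2 (Z < W) on D(Z)={3,5,6} D(W)={2,3,4}: Z {3,5,6}->{3}; W {2,3,4}->{4}
Constraint 3 (Y < W) on D(Y)={2,3,4,5,6} D(W)={4}: Y {2,3,4,5,6}->{2,3}
Constraint 4 (Z != V) on D(Z)={3} D(V)={5,7,9}: no change
So after all 4 constraints: D(W) = {4}

Answer: {4}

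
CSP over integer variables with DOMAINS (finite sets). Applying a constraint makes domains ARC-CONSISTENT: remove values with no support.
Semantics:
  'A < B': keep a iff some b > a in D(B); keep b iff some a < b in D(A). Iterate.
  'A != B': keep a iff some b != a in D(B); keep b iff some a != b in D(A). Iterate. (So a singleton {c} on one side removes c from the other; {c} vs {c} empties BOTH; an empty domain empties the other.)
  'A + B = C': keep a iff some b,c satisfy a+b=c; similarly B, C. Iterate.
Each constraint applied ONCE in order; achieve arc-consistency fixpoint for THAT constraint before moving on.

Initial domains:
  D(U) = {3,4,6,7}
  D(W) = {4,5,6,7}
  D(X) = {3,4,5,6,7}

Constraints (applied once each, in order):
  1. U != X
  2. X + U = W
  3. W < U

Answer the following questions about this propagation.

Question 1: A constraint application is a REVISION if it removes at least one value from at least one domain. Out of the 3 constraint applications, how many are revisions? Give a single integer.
Constraint 1 (U != X) on D(U)={3,4,6,7} D(X)={3,4,5,6,7}: no change => not a revision
Constraint 2 (X + U = W) on D(X)={3,4,5,6,7} D(U)={3,4,6,7} D(W)={4,5,6,7}: X {3,4,5,6,7}->{3,4}; U {3,4,6,7}->{3,4}; W {4,5,6,7}->{6,7} => REVISION
Constraint 3 (W < U) on D(W)={6,7} D(U)={3,4}: W {6,7}->{}; U {3,4}->{} => REVISION
Total revisions = 2

Answer: 2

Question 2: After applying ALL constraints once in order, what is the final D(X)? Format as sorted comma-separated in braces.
Answer: {3,4}

Derivation:
Constraint 1 (U != X) on D(U)={3,4,6,7} D(X)={3,4,5,6,7}: no change
Constraint 2 (X + U = W) on D(X)={3,4,5,6,7} D(U)={3,4,6,7} D(W)={4,5,6,7}: X {3,4,5,6,7}->{3,4}; U {3,4,6,7}->{3,4}; W {4,5,6,7}->{6,7}
Constraint 3 (W < U) on D(W)={6,7} D(U)={3,4}: W {6,7}->{}; U {3,4}->{}
So after all 3 constraints: D(X) = {3,4}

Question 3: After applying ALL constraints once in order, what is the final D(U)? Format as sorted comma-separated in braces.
Constraint 1 (U != X) on D(U)={3,4,6,7} D(X)={3,4,5,6,7}: no change
Constraint 2 (X + U = W) on D(X)={3,4,5,6,7} D(U)={3,4,6,7} D(W)={4,5,6,7}: X {3,4,5,6,7}->{3,4}; U {3,4,6,7}->{3,4}; W {4,5,6,7}->{6,7}
Constraint 3 (W < U) on D(W)={6,7} D(U)={3,4}: W {6,7}->{}; U {3,4}->{}
So after all 3 constraints: D(U) = {}

Answer: {}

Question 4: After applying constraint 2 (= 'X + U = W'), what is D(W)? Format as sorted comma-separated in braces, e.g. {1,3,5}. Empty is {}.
Constraint 1 (U != X) on D(U)={3,4,6,7} D(X)={3,4,5,6,7}: no change
Constraint 2 (X + U = W) on D(X)={3,4,5,6,7} D(U)={3,4,6,7} D(W)={4,5,6,7}: X {3,4,5,6,7}->{3,4}; U {3,4,6,7}->{3,4}; W {4,5,6,7}->{6,7}
So after constraint 2: D(W) = {6,7}

Answer: {6,7}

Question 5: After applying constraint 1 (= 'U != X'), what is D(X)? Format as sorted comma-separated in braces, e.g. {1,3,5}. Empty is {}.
Answer: {3,4,5,6,7}

Derivation:
Constraint 1 (U != X) on D(U)={3,4,6,7} D(X)={3,4,5,6,7}: no change
So after constraint 1: D(X) = {3,4,5,6,7}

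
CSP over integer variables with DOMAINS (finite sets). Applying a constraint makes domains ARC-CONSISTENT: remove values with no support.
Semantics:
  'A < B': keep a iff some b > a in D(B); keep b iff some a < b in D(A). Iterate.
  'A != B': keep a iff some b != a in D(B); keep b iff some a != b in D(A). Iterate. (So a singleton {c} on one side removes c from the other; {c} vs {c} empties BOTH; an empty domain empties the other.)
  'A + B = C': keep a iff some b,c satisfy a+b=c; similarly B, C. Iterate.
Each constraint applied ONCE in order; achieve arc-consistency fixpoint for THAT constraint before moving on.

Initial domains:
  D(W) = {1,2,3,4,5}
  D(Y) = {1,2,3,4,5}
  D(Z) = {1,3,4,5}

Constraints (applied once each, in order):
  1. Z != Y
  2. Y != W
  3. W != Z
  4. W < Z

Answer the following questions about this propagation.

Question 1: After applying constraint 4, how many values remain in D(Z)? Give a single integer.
Constraint 1 (Z != Y) on D(Z)={1,3,4,5} D(Y)={1,2,3,4,5}: no change
Constraint 2 (Y != W) on D(Y)={1,2,3,4,5} D(W)={1,2,3,4,5}: no change
Constraint 3 (W != Z) on D(W)={1,2,3,4,5} D(Z)={1,3,4,5}: no change
Constraint 4 (W < Z) on D(W)={1,2,3,4,5} D(Z)={1,3,4,5}: W {1,2,3,4,5}->{1,2,3,4}; Z {1,3,4,5}->{3,4,5}
So after constraint 4: D(Z)={3,4,5}, size = 3

Answer: 3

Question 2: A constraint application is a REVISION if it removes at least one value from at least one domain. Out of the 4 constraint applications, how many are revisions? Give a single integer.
Answer: 1

Derivation:
Constraint 1 (Z != Y) on D(Z)={1,3,4,5} D(Y)={1,2,3,4,5}: no change => not a revision
Constraint 2 (Y != W) on D(Y)={1,2,3,4,5} D(W)={1,2,3,4,5}: no change => not a revision
Constraint 3 (W != Z) on D(W)={1,2,3,4,5} D(Z)={1,3,4,5}: no change => not a revision
Constraint 4 (W < Z) on D(W)={1,2,3,4,5} D(Z)={1,3,4,5}: W {1,2,3,4,5}->{1,2,3,4}; Z {1,3,4,5}->{3,4,5} => REVISION
Total revisions = 1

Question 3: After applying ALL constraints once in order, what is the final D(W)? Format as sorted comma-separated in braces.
Constraint 1 (Z != Y) on D(Z)={1,3,4,5} D(Y)={1,2,3,4,5}: no change
Constraint 2 (Y != W) on D(Y)={1,2,3,4,5} D(W)={1,2,3,4,5}: no change
Constraint 3 (W != Z) on D(W)={1,2,3,4,5} D(Z)={1,3,4,5}: no change
Constraint 4 (W < Z) on D(W)={1,2,3,4,5} D(Z)={1,3,4,5}: W {1,2,3,4,5}->{1,2,3,4}; Z {1,3,4,5}->{3,4,5}
So after all 4 constraints: D(W) = {1,2,3,4}

Answer: {1,2,3,4}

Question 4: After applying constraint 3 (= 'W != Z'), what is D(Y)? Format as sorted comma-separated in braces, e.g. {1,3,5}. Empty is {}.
Constraint 1 (Z != Y) on D(Z)={1,3,4,5} D(Y)={1,2,3,4,5}: no change
Constraint 2 (Y != W) on D(Y)={1,2,3,4,5} D(W)={1,2,3,4,5}: no change
Constraint 3 (W != Z) on D(W)={1,2,3,4,5} D(Z)={1,3,4,5}: no change
So after constraint 3: D(Y) = {1,2,3,4,5}

Answer: {1,2,3,4,5}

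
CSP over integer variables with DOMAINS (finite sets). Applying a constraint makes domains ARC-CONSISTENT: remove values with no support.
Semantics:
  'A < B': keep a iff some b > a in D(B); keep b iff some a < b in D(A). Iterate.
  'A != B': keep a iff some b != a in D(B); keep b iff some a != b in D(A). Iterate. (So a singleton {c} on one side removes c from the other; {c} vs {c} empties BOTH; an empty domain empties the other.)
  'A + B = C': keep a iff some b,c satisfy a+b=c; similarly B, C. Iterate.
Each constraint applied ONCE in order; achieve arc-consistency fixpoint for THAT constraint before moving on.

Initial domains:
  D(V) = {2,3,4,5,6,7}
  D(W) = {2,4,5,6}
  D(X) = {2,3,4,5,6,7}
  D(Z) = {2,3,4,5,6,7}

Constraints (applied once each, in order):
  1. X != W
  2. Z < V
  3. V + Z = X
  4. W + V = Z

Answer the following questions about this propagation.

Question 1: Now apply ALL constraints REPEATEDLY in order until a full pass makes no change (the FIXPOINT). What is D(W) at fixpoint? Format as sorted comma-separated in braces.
pass 0 (initial): D(W)={2,4,5,6}
pass 1: V {2,3,4,5,6,7}->{}; W {2,4,5,6}->{}; X {2,3,4,5,6,7}->{5,6,7}; Z {2,3,4,5,6,7}->{}
pass 2: X {5,6,7}->{}
pass 3: no change
Fixpoint after 3 passes: D(W) = {}

Answer: {}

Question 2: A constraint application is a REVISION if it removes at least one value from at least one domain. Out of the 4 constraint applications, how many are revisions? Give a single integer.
Constraint 1 (X != W) on D(X)={2,3,4,5,6,7} D(W)={2,4,5,6}: no change => not a revision
Constraint 2 (Z < V) on D(Z)={2,3,4,5,6,7} D(V)={2,3,4,5,6,7}: Z {2,3,4,5,6,7}->{2,3,4,5,6}; V {2,3,4,5,6,7}->{3,4,5,6,7} => REVISION
Constraint 3 (V + Z = X) on D(V)={3,4,5,6,7} D(Z)={2,3,4,5,6} D(X)={2,3,4,5,6,7}: V {3,4,5,6,7}->{3,4,5}; Z {2,3,4,5,6}->{2,3,4}; X {2,3,4,5,6,7}->{5,6,7} => REVISION
Constraint 4 (W + V = Z) on D(W)={2,4,5,6} D(V)={3,4,5} D(Z)={2,3,4}: W {2,4,5,6}->{}; V {3,4,5}->{}; Z {2,3,4}->{} => REVISION
Total revisions = 3

Answer: 3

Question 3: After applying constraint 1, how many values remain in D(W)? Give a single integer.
Constraint 1 (X != W) on D(X)={2,3,4,5,6,7} D(W)={2,4,5,6}: no change
So after constraint 1: D(W)={2,4,5,6}, size = 4

Answer: 4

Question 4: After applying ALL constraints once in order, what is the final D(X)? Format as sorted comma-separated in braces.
Answer: {5,6,7}

Derivation:
Constraint 1 (X != W) on D(X)={2,3,4,5,6,7} D(W)={2,4,5,6}: no change
Constraint 2 (Z < V) on D(Z)={2,3,4,5,6,7} D(V)={2,3,4,5,6,7}: Z {2,3,4,5,6,7}->{2,3,4,5,6}; V {2,3,4,5,6,7}->{3,4,5,6,7}
Constraint 3 (V + Z = X) on D(V)={3,4,5,6,7} D(Z)={2,3,4,5,6} D(X)={2,3,4,5,6,7}: V {3,4,5,6,7}->{3,4,5}; Z {2,3,4,5,6}->{2,3,4}; X {2,3,4,5,6,7}->{5,6,7}
Constraint 4 (W + V = Z) on D(W)={2,4,5,6} D(V)={3,4,5} D(Z)={2,3,4}: W {2,4,5,6}->{}; V {3,4,5}->{}; Z {2,3,4}->{}
So after all 4 constraints: D(X) = {5,6,7}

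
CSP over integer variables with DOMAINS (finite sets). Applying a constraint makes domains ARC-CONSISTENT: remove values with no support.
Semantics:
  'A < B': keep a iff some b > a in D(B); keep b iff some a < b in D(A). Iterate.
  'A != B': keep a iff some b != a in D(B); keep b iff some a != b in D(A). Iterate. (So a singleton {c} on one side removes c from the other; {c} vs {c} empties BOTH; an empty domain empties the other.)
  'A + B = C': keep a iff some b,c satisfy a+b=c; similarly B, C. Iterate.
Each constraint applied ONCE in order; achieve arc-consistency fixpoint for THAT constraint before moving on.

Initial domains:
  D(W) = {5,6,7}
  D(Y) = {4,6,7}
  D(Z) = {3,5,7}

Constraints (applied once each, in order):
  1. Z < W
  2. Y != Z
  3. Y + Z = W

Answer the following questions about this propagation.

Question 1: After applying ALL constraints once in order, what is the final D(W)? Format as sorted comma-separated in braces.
Constraint 1 (Z < W) on D(Z)={3,5,7} D(W)={5,6,7}: Z {3,5,7}->{3,5}
Constraint 2 (Y != Z) on D(Y)={4,6,7} D(Z)={3,5}: no change
Constraint 3 (Y + Z = W) on D(Y)={4,6,7} D(Z)={3,5} D(W)={5,6,7}: Y {4,6,7}->{4}; Z {3,5}->{3}; W {5,6,7}->{7}
So after all 3 constraints: D(W) = {7}

Answer: {7}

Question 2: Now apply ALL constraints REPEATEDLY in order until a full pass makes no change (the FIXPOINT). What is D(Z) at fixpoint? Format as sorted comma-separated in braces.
pass 0 (initial): D(Z)={3,5,7}
pass 1: W {5,6,7}->{7}; Y {4,6,7}->{4}; Z {3,5,7}->{3}
pass 2: no change
Fixpoint after 2 passes: D(Z) = {3}

Answer: {3}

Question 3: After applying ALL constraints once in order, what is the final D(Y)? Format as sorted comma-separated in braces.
Answer: {4}

Derivation:
Constraint 1 (Z < W) on D(Z)={3,5,7} D(W)={5,6,7}: Z {3,5,7}->{3,5}
Constraint 2 (Y != Z) on D(Y)={4,6,7} D(Z)={3,5}: no change
Constraint 3 (Y + Z = W) on D(Y)={4,6,7} D(Z)={3,5} D(W)={5,6,7}: Y {4,6,7}->{4}; Z {3,5}->{3}; W {5,6,7}->{7}
So after all 3 constraints: D(Y) = {4}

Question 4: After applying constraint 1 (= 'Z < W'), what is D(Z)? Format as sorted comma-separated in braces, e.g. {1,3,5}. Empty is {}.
Constraint 1 (Z < W) on D(Z)={3,5,7} D(W)={5,6,7}: Z {3,5,7}->{3,5}
So after constraint 1: D(Z) = {3,5}

Answer: {3,5}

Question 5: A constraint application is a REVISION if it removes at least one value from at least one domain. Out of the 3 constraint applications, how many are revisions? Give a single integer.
Answer: 2

Derivation:
Constraint 1 (Z < W) on D(Z)={3,5,7} D(W)={5,6,7}: Z {3,5,7}->{3,5} => REVISION
Constraint 2 (Y != Z) on D(Y)={4,6,7} D(Z)={3,5}: no change => not a revision
Constraint 3 (Y + Z = W) on D(Y)={4,6,7} D(Z)={3,5} D(W)={5,6,7}: Y {4,6,7}->{4}; Z {3,5}->{3}; W {5,6,7}->{7} => REVISION
Total revisions = 2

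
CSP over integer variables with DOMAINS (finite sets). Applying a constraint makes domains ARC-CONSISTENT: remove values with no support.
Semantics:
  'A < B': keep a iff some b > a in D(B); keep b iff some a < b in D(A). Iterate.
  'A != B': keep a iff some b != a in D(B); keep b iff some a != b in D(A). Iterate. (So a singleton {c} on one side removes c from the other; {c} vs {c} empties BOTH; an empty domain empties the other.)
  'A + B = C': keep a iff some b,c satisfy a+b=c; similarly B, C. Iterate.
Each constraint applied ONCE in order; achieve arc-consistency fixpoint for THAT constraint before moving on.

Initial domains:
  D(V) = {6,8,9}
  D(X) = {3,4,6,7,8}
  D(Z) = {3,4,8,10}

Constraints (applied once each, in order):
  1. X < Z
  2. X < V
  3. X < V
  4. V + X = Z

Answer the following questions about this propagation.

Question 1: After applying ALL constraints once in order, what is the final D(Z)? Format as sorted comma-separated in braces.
Answer: {10}

Derivation:
Constraint 1 (X < Z) on D(X)={3,4,6,7,8} D(Z)={3,4,8,10}: Z {3,4,8,10}->{4,8,10}
Constraint 2 (X < V) on D(X)={3,4,6,7,8} D(V)={6,8,9}: no change
Constraint 3 (X < V) on D(X)={3,4,6,7,8} D(V)={6,8,9}: no change
Constraint 4 (V + X = Z) on D(V)={6,8,9} D(X)={3,4,6,7,8} D(Z)={4,8,10}: V {6,8,9}->{6}; X {3,4,6,7,8}->{4}; Z {4,8,10}->{10}
So after all 4 constraints: D(Z) = {10}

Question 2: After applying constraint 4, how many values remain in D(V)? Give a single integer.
Constraint 1 (X < Z) on D(X)={3,4,6,7,8} D(Z)={3,4,8,10}: Z {3,4,8,10}->{4,8,10}
Constraint 2 (X < V) on D(X)={3,4,6,7,8} D(V)={6,8,9}: no change
Constraint 3 (X < V) on D(X)={3,4,6,7,8} D(V)={6,8,9}: no change
Constraint 4 (V + X = Z) on D(V)={6,8,9} D(X)={3,4,6,7,8} D(Z)={4,8,10}: V {6,8,9}->{6}; X {3,4,6,7,8}->{4}; Z {4,8,10}->{10}
So after constraint 4: D(V)={6}, size = 1

Answer: 1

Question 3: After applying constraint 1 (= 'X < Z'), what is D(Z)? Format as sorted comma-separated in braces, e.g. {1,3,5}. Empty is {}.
Constraint 1 (X < Z) on D(X)={3,4,6,7,8} D(Z)={3,4,8,10}: Z {3,4,8,10}->{4,8,10}
So after constraint 1: D(Z) = {4,8,10}

Answer: {4,8,10}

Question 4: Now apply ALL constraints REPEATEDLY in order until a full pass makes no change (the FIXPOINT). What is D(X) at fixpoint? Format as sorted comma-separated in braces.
Answer: {4}

Derivation:
pass 0 (initial): D(X)={3,4,6,7,8}
pass 1: V {6,8,9}->{6}; X {3,4,6,7,8}->{4}; Z {3,4,8,10}->{10}
pass 2: no change
Fixpoint after 2 passes: D(X) = {4}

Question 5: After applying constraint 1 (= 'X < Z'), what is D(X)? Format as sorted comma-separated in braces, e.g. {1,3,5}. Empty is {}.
Constraint 1 (X < Z) on D(X)={3,4,6,7,8} D(Z)={3,4,8,10}: Z {3,4,8,10}->{4,8,10}
So after constraint 1: D(X) = {3,4,6,7,8}

Answer: {3,4,6,7,8}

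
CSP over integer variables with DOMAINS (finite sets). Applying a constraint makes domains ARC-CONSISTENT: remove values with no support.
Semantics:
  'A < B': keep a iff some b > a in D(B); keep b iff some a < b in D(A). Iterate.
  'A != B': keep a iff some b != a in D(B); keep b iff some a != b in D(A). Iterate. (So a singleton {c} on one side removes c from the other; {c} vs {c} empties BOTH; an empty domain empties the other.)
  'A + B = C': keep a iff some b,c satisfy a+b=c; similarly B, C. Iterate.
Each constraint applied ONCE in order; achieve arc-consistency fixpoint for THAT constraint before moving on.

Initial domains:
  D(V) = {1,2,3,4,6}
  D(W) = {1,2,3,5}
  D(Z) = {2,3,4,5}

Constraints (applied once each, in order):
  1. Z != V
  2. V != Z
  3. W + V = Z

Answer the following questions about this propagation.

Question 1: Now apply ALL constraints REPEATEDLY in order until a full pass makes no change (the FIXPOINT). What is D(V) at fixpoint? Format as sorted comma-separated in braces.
pass 0 (initial): D(V)={1,2,3,4,6}
pass 1: V {1,2,3,4,6}->{1,2,3,4}; W {1,2,3,5}->{1,2,3}
pass 2: no change
Fixpoint after 2 passes: D(V) = {1,2,3,4}

Answer: {1,2,3,4}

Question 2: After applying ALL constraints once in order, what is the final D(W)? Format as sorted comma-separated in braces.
Constraint 1 (Z != V) on D(Z)={2,3,4,5} D(V)={1,2,3,4,6}: no change
Constraint 2 (V != Z) on D(V)={1,2,3,4,6} D(Z)={2,3,4,5}: no change
Constraint 3 (W + V = Z) on D(W)={1,2,3,5} D(V)={1,2,3,4,6} D(Z)={2,3,4,5}: W {1,2,3,5}->{1,2,3}; V {1,2,3,4,6}->{1,2,3,4}
So after all 3 constraints: D(W) = {1,2,3}

Answer: {1,2,3}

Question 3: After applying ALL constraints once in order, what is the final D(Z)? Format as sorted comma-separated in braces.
Constraint 1 (Z != V) on D(Z)={2,3,4,5} D(V)={1,2,3,4,6}: no change
Constraint 2 (V != Z) on D(V)={1,2,3,4,6} D(Z)={2,3,4,5}: no change
Constraint 3 (W + V = Z) on D(W)={1,2,3,5} D(V)={1,2,3,4,6} D(Z)={2,3,4,5}: W {1,2,3,5}->{1,2,3}; V {1,2,3,4,6}->{1,2,3,4}
So after all 3 constraints: D(Z) = {2,3,4,5}

Answer: {2,3,4,5}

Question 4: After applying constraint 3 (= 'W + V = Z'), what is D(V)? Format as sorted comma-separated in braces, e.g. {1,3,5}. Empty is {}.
Answer: {1,2,3,4}

Derivation:
Constraint 1 (Z != V) on D(Z)={2,3,4,5} D(V)={1,2,3,4,6}: no change
Constraint 2 (V != Z) on D(V)={1,2,3,4,6} D(Z)={2,3,4,5}: no change
Constraint 3 (W + V = Z) on D(W)={1,2,3,5} D(V)={1,2,3,4,6} D(Z)={2,3,4,5}: W {1,2,3,5}->{1,2,3}; V {1,2,3,4,6}->{1,2,3,4}
So after constraint 3: D(V) = {1,2,3,4}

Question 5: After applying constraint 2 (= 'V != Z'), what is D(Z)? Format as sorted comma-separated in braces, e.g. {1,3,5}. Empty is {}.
Answer: {2,3,4,5}

Derivation:
Constraint 1 (Z != V) on D(Z)={2,3,4,5} D(V)={1,2,3,4,6}: no change
Constraint 2 (V != Z) on D(V)={1,2,3,4,6} D(Z)={2,3,4,5}: no change
So after constraint 2: D(Z) = {2,3,4,5}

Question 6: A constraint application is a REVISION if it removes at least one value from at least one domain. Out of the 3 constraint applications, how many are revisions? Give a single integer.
Answer: 1

Derivation:
Constraint 1 (Z != V) on D(Z)={2,3,4,5} D(V)={1,2,3,4,6}: no change => not a revision
Constraint 2 (V != Z) on D(V)={1,2,3,4,6} D(Z)={2,3,4,5}: no change => not a revision
Constraint 3 (W + V = Z) on D(W)={1,2,3,5} D(V)={1,2,3,4,6} D(Z)={2,3,4,5}: W {1,2,3,5}->{1,2,3}; V {1,2,3,4,6}->{1,2,3,4} => REVISION
Total revisions = 1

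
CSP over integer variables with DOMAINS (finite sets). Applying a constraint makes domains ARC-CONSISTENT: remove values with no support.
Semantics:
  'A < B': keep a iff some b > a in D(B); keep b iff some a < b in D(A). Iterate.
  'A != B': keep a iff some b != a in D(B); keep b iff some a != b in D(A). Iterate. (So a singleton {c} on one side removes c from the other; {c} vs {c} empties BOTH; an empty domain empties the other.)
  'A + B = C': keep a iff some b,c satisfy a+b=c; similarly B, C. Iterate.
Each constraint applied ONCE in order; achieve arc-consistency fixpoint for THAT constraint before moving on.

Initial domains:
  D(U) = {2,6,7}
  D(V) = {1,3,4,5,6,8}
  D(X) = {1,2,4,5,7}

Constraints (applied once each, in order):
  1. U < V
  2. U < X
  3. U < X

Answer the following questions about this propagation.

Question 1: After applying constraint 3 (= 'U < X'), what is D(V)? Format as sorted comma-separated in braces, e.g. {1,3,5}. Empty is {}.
Constraint 1 (U < V) on D(U)={2,6,7} D(V)={1,3,4,5,6,8}: V {1,3,4,5,6,8}->{3,4,5,6,8}
Constraint 2 (U < X) on D(U)={2,6,7} D(X)={1,2,4,5,7}: U {2,6,7}->{2,6}; X {1,2,4,5,7}->{4,5,7}
Constraint 3 (U < X) on D(U)={2,6} D(X)={4,5,7}: no change
So after constraint 3: D(V) = {3,4,5,6,8}

Answer: {3,4,5,6,8}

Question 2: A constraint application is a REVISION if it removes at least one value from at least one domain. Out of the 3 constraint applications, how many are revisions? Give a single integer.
Constraint 1 (U < V) on D(U)={2,6,7} D(V)={1,3,4,5,6,8}: V {1,3,4,5,6,8}->{3,4,5,6,8} => REVISION
Constraint 2 (U < X) on D(U)={2,6,7} D(X)={1,2,4,5,7}: U {2,6,7}->{2,6}; X {1,2,4,5,7}->{4,5,7} => REVISION
Constraint 3 (U < X) on D(U)={2,6} D(X)={4,5,7}: no change => not a revision
Total revisions = 2

Answer: 2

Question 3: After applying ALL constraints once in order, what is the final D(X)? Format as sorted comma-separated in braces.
Constraint 1 (U < V) on D(U)={2,6,7} D(V)={1,3,4,5,6,8}: V {1,3,4,5,6,8}->{3,4,5,6,8}
Constraint 2 (U < X) on D(U)={2,6,7} D(X)={1,2,4,5,7}: U {2,6,7}->{2,6}; X {1,2,4,5,7}->{4,5,7}
Constraint 3 (U < X) on D(U)={2,6} D(X)={4,5,7}: no change
So after all 3 constraints: D(X) = {4,5,7}

Answer: {4,5,7}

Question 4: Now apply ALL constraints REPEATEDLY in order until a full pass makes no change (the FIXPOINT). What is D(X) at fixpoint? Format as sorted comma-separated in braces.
Answer: {4,5,7}

Derivation:
pass 0 (initial): D(X)={1,2,4,5,7}
pass 1: U {2,6,7}->{2,6}; V {1,3,4,5,6,8}->{3,4,5,6,8}; X {1,2,4,5,7}->{4,5,7}
pass 2: no change
Fixpoint after 2 passes: D(X) = {4,5,7}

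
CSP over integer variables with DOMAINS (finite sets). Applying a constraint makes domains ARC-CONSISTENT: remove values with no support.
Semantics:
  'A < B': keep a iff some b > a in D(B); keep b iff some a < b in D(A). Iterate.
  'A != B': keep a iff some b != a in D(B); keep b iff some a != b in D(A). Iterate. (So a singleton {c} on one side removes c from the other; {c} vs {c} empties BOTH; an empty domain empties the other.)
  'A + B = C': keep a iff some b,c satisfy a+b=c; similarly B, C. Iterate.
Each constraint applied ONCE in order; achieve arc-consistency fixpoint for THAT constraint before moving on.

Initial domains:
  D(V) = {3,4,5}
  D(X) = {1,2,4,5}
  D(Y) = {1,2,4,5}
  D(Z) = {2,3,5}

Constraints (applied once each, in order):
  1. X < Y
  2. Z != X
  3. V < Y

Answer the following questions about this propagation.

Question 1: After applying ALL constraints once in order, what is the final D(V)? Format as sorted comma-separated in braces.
Constraint 1 (X < Y) on D(X)={1,2,4,5} D(Y)={1,2,4,5}: X {1,2,4,5}->{1,2,4}; Y {1,2,4,5}->{2,4,5}
Constraint 2 (Z != X) on D(Z)={2,3,5} D(X)={1,2,4}: no change
Constraint 3 (V < Y) on D(V)={3,4,5} D(Y)={2,4,5}: V {3,4,5}->{3,4}; Y {2,4,5}->{4,5}
So after all 3 constraints: D(V) = {3,4}

Answer: {3,4}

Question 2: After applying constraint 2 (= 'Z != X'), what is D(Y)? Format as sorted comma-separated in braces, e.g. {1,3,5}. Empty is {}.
Answer: {2,4,5}

Derivation:
Constraint 1 (X < Y) on D(X)={1,2,4,5} D(Y)={1,2,4,5}: X {1,2,4,5}->{1,2,4}; Y {1,2,4,5}->{2,4,5}
Constraint 2 (Z != X) on D(Z)={2,3,5} D(X)={1,2,4}: no change
So after constraint 2: D(Y) = {2,4,5}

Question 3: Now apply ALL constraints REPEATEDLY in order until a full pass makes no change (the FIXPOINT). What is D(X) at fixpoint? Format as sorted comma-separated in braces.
Answer: {1,2,4}

Derivation:
pass 0 (initial): D(X)={1,2,4,5}
pass 1: V {3,4,5}->{3,4}; X {1,2,4,5}->{1,2,4}; Y {1,2,4,5}->{4,5}
pass 2: no change
Fixpoint after 2 passes: D(X) = {1,2,4}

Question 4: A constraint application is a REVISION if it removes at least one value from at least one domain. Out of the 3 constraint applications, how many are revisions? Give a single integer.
Answer: 2

Derivation:
Constraint 1 (X < Y) on D(X)={1,2,4,5} D(Y)={1,2,4,5}: X {1,2,4,5}->{1,2,4}; Y {1,2,4,5}->{2,4,5} => REVISION
Constraint 2 (Z != X) on D(Z)={2,3,5} D(X)={1,2,4}: no change => not a revision
Constraint 3 (V < Y) on D(V)={3,4,5} D(Y)={2,4,5}: V {3,4,5}->{3,4}; Y {2,4,5}->{4,5} => REVISION
Total revisions = 2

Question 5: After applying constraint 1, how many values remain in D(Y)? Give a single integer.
Answer: 3

Derivation:
Constraint 1 (X < Y) on D(X)={1,2,4,5} D(Y)={1,2,4,5}: X {1,2,4,5}->{1,2,4}; Y {1,2,4,5}->{2,4,5}
So after constraint 1: D(Y)={2,4,5}, size = 3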